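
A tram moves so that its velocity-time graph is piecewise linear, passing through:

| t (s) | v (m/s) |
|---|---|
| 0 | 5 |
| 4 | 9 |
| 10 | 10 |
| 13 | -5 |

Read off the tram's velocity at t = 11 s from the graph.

5 m/s

On 10–13 s the graph is linear from 10 to -5 m/s: v(11) = 10 + (-5 − 10)·(11 − 10)/(13 − 10) = 5 m/s.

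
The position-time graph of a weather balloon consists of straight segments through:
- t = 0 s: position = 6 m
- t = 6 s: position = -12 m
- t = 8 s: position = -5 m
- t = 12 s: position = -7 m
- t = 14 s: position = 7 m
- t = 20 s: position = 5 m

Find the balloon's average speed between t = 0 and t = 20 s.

2.15 m/s

Average speed = (total path length)/(elapsed time); on a piecewise-linear x-t graph the path length is Σ|Δx|.
0–6 s: |Δx| = |-12 − 6| = 18 m
6–8 s: |Δx| = |-5 − -12| = 7 m
8–12 s: |Δx| = |-7 − -5| = 2 m
12–14 s: |Δx| = |7 − -7| = 14 m
14–20 s: |Δx| = |5 − 7| = 2 m
Total path = 43 m; average speed = 43/20 = 2.15 m/s.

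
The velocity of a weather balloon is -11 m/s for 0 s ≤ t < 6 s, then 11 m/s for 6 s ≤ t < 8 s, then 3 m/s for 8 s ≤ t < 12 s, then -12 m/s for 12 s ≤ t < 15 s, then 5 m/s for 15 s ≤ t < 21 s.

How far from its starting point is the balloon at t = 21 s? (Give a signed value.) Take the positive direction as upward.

-38 m

Displacement is the signed area under the v-t curve.
0–6 s: -11 × 6 = -66 m
6–8 s: 11 × 2 = 22 m
8–12 s: 3 × 4 = 12 m
12–15 s: -12 × 3 = -36 m
15–21 s: 5 × 6 = 30 m
Net displacement = -38 m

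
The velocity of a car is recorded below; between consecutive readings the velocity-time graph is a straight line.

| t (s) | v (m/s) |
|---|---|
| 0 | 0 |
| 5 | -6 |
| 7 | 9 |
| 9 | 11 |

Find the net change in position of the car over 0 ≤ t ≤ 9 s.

8 m

Net displacement equals the area under the velocity-time graph (areas below the axis count negative).
0–5 s: ½(0 + -6)(5) = -15 m
5–7 s: ½(-6 + 9)(2) = 3 m
7–9 s: ½(9 + 11)(2) = 20 m
Net displacement = 8 m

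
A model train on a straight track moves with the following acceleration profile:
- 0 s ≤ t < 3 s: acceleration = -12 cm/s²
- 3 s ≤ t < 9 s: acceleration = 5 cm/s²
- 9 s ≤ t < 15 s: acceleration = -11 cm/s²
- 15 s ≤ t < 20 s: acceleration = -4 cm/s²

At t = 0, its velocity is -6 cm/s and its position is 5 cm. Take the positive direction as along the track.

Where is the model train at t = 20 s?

On each constant-a segment, Δv = aΔt and Δx = v₀Δt + ½aΔt²; chain segment to segment.
0–3 s: v starts -6 cm/s; Δx = -6·3 + ½·-12·3² = -72 cm; v ends -42 cm/s.
3–9 s: v starts -42 cm/s; Δx = -42·6 + ½·5·6² = -162 cm; v ends -12 cm/s.
9–15 s: v starts -12 cm/s; Δx = -12·6 + ½·-11·6² = -270 cm; v ends -78 cm/s.
15–20 s: v starts -78 cm/s; Δx = -78·5 + ½·-4·5² = -440 cm; v ends -98 cm/s.
x(20) = 5 + Σ Δx = -939 cm.

-939 cm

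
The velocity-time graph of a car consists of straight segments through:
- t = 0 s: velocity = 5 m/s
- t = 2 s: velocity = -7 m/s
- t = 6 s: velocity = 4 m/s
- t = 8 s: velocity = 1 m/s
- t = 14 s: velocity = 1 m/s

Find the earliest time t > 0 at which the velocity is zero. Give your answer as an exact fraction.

v changes sign on 0–2 s (from 5 to -7); the graph is linear there, so v = 0 at t = 0 + (-5)·(2 − 0)/(-7 − 5) = 5/6 s.

t = 5/6 s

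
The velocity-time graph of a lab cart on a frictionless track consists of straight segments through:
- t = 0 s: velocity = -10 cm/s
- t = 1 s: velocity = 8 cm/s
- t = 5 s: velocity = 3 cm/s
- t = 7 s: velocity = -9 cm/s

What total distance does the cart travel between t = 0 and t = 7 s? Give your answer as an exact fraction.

613/18 cm

Total distance travelled is ∫|v| dt — sum the magnitudes of each area piece.
0–1 s: v = 0 at t = 5/9 s; triangle areas 25/9 + 16/9 = 41/9 cm
1–5 s: |½(8 + 3)(4)| = 22 cm
5–7 s: v = 0 at t = 5.5 s; triangle areas 0.75 + 6.75 = 7.5 cm
Total distance = 613/18 cm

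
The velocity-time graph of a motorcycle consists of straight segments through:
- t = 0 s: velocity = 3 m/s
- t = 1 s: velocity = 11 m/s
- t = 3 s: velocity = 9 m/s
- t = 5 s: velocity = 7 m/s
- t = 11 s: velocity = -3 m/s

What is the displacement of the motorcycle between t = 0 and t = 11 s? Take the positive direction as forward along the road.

55 m

Displacement is the signed area under the v-t curve.
0–1 s: ½(3 + 11)(1) = 7 m
1–3 s: ½(11 + 9)(2) = 20 m
3–5 s: ½(9 + 7)(2) = 16 m
5–11 s: ½(7 + -3)(6) = 12 m
Net displacement = 55 m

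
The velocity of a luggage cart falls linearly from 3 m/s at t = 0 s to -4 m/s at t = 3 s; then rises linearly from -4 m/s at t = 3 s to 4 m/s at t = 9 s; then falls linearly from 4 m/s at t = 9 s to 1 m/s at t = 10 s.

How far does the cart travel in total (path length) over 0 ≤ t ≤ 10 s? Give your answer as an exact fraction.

Distance (not displacement) is the total path length: add the absolute areas under v-t.
0–3 s: v = 0 at t = 9/7 s; triangle areas 27/14 + 24/7 = 75/14 m
3–9 s: v = 0 at t = 6 s; triangle areas 6 + 6 = 12 m
9–10 s: |½(4 + 1)(1)| = 2.5 m
Total distance = 139/7 m

139/7 m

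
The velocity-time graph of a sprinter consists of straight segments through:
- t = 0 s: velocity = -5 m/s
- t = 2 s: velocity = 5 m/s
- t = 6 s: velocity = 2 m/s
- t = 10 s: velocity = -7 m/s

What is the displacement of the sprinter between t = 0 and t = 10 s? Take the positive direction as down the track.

Displacement is the signed area under the v-t curve.
0–2 s: ½(-5 + 5)(2) = 0 m
2–6 s: ½(5 + 2)(4) = 14 m
6–10 s: ½(2 + -7)(4) = -10 m
Net displacement = 4 m

4 m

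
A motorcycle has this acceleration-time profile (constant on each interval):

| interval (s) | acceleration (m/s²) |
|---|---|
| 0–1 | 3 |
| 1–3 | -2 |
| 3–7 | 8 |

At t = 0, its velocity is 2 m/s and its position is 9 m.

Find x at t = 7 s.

On each constant-a segment, Δv = aΔt and Δx = v₀Δt + ½aΔt²; chain segment to segment.
0–1 s: v starts 2 m/s; Δx = 2·1 + ½·3·1² = 3.5 m; v ends 5 m/s.
1–3 s: v starts 5 m/s; Δx = 5·2 + ½·-2·2² = 6 m; v ends 1 m/s.
3–7 s: v starts 1 m/s; Δx = 1·4 + ½·8·4² = 68 m; v ends 33 m/s.
x(7) = 9 + Σ Δx = 86.5 m.

86.5 m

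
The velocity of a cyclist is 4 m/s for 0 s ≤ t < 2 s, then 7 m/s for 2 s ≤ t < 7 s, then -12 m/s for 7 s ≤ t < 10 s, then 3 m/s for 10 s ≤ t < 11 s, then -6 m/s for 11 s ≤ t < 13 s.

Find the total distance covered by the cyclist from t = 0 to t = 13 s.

Distance (not displacement) is the total path length: add the absolute areas under v-t.
0–2 s: |4| × 2 = 8 m
2–7 s: |7| × 5 = 35 m
7–10 s: |-12| × 3 = 36 m
10–11 s: |3| × 1 = 3 m
11–13 s: |-6| × 2 = 12 m
Total distance = 94 m

94 m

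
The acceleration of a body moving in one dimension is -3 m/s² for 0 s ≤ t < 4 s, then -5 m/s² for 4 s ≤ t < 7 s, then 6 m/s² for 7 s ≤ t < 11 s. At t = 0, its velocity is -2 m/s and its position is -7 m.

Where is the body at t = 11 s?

On each constant-a segment, Δv = aΔt and Δx = v₀Δt + ½aΔt²; chain segment to segment.
0–4 s: v starts -2 m/s; Δx = -2·4 + ½·-3·4² = -32 m; v ends -14 m/s.
4–7 s: v starts -14 m/s; Δx = -14·3 + ½·-5·3² = -64.5 m; v ends -29 m/s.
7–11 s: v starts -29 m/s; Δx = -29·4 + ½·6·4² = -68 m; v ends -5 m/s.
x(11) = -7 + Σ Δx = -171.5 m.

-171.5 m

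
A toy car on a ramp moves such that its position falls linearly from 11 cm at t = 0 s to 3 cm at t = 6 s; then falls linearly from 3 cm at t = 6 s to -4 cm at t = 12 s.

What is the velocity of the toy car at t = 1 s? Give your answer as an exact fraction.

Velocity is the slope of the x-t graph on 0–6 s: (3 − 11)/(6 − 0) = -4/3 cm/s.

-4/3 cm/s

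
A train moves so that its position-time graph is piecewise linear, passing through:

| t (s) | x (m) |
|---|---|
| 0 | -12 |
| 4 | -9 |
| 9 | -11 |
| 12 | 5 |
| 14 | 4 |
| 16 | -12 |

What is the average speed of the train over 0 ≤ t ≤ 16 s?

Average speed = (total path length)/(elapsed time); on a piecewise-linear x-t graph the path length is Σ|Δx|.
0–4 s: |Δx| = |-9 − -12| = 3 m
4–9 s: |Δx| = |-11 − -9| = 2 m
9–12 s: |Δx| = |5 − -11| = 16 m
12–14 s: |Δx| = |4 − 5| = 1 m
14–16 s: |Δx| = |-12 − 4| = 16 m
Total path = 38 m; average speed = 38/16 = 2.375 m/s.

2.375 m/s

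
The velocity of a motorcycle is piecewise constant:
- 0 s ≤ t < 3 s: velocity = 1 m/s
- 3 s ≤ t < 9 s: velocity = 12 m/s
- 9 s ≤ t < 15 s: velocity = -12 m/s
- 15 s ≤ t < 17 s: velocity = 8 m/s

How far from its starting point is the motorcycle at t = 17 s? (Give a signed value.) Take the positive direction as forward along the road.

Displacement is the signed area under the v-t curve.
0–3 s: 1 × 3 = 3 m
3–9 s: 12 × 6 = 72 m
9–15 s: -12 × 6 = -72 m
15–17 s: 8 × 2 = 16 m
Net displacement = 19 m

19 m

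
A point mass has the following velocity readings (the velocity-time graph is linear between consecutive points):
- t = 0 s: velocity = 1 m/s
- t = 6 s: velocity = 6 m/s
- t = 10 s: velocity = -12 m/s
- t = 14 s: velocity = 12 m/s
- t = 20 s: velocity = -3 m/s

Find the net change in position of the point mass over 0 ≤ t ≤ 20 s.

36 m

Displacement is the signed area under the v-t curve.
0–6 s: ½(1 + 6)(6) = 21 m
6–10 s: ½(6 + -12)(4) = -12 m
10–14 s: ½(-12 + 12)(4) = 0 m
14–20 s: ½(12 + -3)(6) = 27 m
Net displacement = 36 m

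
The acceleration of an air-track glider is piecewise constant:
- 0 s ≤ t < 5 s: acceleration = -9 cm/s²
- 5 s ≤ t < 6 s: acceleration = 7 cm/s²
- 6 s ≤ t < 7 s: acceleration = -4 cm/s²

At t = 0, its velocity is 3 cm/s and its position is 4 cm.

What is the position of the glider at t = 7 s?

-169 cm

On each constant-a segment, Δv = aΔt and Δx = v₀Δt + ½aΔt²; chain segment to segment.
0–5 s: v starts 3 cm/s; Δx = 3·5 + ½·-9·5² = -97.5 cm; v ends -42 cm/s.
5–6 s: v starts -42 cm/s; Δx = -42·1 + ½·7·1² = -38.5 cm; v ends -35 cm/s.
6–7 s: v starts -35 cm/s; Δx = -35·1 + ½·-4·1² = -37 cm; v ends -39 cm/s.
x(7) = 4 + Σ Δx = -169 cm.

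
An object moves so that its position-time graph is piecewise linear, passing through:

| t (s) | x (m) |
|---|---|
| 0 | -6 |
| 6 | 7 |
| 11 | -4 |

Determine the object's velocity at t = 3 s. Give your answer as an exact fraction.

Velocity is the slope of the x-t graph on 0–6 s: (7 − -6)/(6 − 0) = 13/6 m/s.

13/6 m/s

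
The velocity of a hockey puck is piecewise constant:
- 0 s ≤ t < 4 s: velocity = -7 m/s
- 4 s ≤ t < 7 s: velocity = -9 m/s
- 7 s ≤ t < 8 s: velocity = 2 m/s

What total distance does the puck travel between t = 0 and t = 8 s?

Distance (not displacement) is the total path length: add the absolute areas under v-t.
0–4 s: |-7| × 4 = 28 m
4–7 s: |-9| × 3 = 27 m
7–8 s: |2| × 1 = 2 m
Total distance = 57 m

57 m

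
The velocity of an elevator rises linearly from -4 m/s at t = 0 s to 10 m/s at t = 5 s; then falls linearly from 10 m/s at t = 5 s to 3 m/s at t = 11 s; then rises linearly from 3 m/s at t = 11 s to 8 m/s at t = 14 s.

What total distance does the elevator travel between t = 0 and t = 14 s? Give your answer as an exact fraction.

1067/14 m

Distance (not displacement) is the total path length: add the absolute areas under v-t.
0–5 s: v = 0 at t = 10/7 s; triangle areas 20/7 + 125/7 = 145/7 m
5–11 s: |½(10 + 3)(6)| = 39 m
11–14 s: |½(3 + 8)(3)| = 16.5 m
Total distance = 1067/14 m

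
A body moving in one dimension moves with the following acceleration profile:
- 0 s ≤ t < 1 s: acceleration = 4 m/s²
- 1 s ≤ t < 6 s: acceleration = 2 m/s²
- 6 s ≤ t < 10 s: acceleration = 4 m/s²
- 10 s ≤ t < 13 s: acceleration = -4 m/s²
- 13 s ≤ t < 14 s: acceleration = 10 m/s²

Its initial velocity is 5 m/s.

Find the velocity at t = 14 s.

Δv equals the area under the a-t graph; then v = v₀ + Δv.
0–1 s: 4 × 1 = 4 m/s
1–6 s: 2 × 5 = 10 m/s
6–10 s: 4 × 4 = 16 m/s
10–13 s: -4 × 3 = -12 m/s
13–14 s: 10 × 1 = 10 m/s
Δv = 28 m/s, so v(14) = 5 + (28) = 33 m/s.

33 m/s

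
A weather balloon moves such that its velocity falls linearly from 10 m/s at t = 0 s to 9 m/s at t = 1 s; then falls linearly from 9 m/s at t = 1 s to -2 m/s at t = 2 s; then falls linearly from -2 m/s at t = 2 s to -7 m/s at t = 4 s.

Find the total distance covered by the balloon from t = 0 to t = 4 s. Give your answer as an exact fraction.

246/11 m

Total distance travelled is ∫|v| dt — sum the magnitudes of each area piece.
0–1 s: |½(10 + 9)(1)| = 9.5 m
1–2 s: v = 0 at t = 20/11 s; triangle areas 81/22 + 2/11 = 85/22 m
2–4 s: |½(-2 + -7)(2)| = 9 m
Total distance = 246/11 m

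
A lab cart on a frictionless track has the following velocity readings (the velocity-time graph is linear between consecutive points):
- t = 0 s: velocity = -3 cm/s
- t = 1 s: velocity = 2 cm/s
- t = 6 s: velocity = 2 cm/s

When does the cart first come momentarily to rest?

v changes sign on 0–1 s (from -3 to 2); the graph is linear there, so v = 0 at t = 0 + (3)·(1 − 0)/(2 − -3) = 0.6 s.

t = 0.6 s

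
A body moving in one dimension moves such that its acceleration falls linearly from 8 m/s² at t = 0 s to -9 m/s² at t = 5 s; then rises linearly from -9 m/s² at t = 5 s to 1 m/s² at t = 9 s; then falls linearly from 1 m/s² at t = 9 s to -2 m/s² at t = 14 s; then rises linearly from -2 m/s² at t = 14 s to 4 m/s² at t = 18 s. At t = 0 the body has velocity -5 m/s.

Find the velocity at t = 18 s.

Δv equals the area under the a-t graph; then v = v₀ + Δv.
0–5 s: ½(8 + -9)(5) = -2.5 m/s
5–9 s: ½(-9 + 1)(4) = -16 m/s
9–14 s: ½(1 + -2)(5) = -2.5 m/s
14–18 s: ½(-2 + 4)(4) = 4 m/s
Δv = -17 m/s, so v(18) = -5 + (-17) = -22 m/s.

-22 m/s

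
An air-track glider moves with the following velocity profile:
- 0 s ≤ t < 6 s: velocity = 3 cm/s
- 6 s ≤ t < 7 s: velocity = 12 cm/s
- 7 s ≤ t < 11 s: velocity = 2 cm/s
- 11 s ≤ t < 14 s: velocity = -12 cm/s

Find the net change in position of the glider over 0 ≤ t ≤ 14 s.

Net displacement equals the area under the velocity-time graph (areas below the axis count negative).
0–6 s: 3 × 6 = 18 cm
6–7 s: 12 × 1 = 12 cm
7–11 s: 2 × 4 = 8 cm
11–14 s: -12 × 3 = -36 cm
Net displacement = 2 cm

2 cm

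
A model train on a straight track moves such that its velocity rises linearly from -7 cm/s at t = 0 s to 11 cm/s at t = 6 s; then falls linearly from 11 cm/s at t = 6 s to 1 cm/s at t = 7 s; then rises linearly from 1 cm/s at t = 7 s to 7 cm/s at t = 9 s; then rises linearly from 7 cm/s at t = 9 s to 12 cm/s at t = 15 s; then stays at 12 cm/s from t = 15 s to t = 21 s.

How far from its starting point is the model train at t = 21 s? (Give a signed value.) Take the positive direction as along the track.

Net displacement equals the area under the velocity-time graph (areas below the axis count negative).
0–6 s: ½(-7 + 11)(6) = 12 cm
6–7 s: ½(11 + 1)(1) = 6 cm
7–9 s: ½(1 + 7)(2) = 8 cm
9–15 s: ½(7 + 12)(6) = 57 cm
15–21 s: 12 × 6 = 72 cm
Net displacement = 155 cm

155 cm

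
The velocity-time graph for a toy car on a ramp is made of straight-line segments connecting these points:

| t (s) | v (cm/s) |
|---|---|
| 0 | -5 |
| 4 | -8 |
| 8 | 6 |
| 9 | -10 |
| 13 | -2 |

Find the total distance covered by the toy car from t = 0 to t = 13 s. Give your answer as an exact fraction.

Total distance travelled is ∫|v| dt — sum the magnitudes of each area piece.
0–4 s: |½(-5 + -8)(4)| = 26 cm
4–8 s: v = 0 at t = 44/7 s; triangle areas 64/7 + 36/7 = 100/7 cm
8–9 s: v = 0 at t = 8.375 s; triangle areas 1.125 + 3.125 = 4.25 cm
9–13 s: |½(-10 + -2)(4)| = 24 cm
Total distance = 1919/28 cm

1919/28 cm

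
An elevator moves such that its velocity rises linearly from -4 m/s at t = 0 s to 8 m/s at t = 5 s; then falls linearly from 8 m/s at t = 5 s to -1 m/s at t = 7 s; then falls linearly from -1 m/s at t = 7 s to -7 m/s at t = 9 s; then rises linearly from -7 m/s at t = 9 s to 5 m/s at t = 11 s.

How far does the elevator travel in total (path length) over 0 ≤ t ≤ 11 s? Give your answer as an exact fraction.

Total distance travelled is ∫|v| dt — sum the magnitudes of each area piece.
0–5 s: v = 0 at t = 5/3 s; triangle areas 10/3 + 40/3 = 50/3 m
5–7 s: v = 0 at t = 61/9 s; triangle areas 64/9 + 1/9 = 65/9 m
7–9 s: |½(-1 + -7)(2)| = 8 m
9–11 s: v = 0 at t = 61/6 s; triangle areas 49/12 + 25/12 = 37/6 m
Total distance = 685/18 m

685/18 m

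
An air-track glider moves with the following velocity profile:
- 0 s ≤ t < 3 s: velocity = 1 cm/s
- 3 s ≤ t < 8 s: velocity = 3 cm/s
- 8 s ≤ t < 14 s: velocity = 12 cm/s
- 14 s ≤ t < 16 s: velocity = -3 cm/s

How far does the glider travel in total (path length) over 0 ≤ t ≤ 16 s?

Total distance travelled is ∫|v| dt — sum the magnitudes of each area piece.
0–3 s: |1| × 3 = 3 cm
3–8 s: |3| × 5 = 15 cm
8–14 s: |12| × 6 = 72 cm
14–16 s: |-3| × 2 = 6 cm
Total distance = 96 cm

96 cm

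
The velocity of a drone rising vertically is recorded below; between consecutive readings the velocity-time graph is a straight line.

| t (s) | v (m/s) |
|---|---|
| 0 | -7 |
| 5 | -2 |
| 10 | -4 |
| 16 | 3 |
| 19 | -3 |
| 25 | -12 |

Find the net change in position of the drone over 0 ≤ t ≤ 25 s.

Net displacement equals the area under the velocity-time graph (areas below the axis count negative).
0–5 s: ½(-7 + -2)(5) = -22.5 m
5–10 s: ½(-2 + -4)(5) = -15 m
10–16 s: ½(-4 + 3)(6) = -3 m
16–19 s: ½(3 + -3)(3) = 0 m
19–25 s: ½(-3 + -12)(6) = -45 m
Net displacement = -85.5 m

-85.5 m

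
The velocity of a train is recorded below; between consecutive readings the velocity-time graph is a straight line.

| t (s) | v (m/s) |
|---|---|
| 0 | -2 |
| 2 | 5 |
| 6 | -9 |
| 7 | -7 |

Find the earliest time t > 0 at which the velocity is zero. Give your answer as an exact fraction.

v changes sign on 0–2 s (from -2 to 5); the graph is linear there, so v = 0 at t = 0 + (2)·(2 − 0)/(5 − -2) = 4/7 s.

t = 4/7 s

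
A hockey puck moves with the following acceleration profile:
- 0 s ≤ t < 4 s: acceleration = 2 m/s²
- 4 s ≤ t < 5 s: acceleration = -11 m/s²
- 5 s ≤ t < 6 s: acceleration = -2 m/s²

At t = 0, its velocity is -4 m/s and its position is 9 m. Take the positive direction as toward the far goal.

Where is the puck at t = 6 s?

On each constant-a segment, Δv = aΔt and Δx = v₀Δt + ½aΔt²; chain segment to segment.
0–4 s: v starts -4 m/s; Δx = -4·4 + ½·2·4² = 0 m; v ends 4 m/s.
4–5 s: v starts 4 m/s; Δx = 4·1 + ½·-11·1² = -1.5 m; v ends -7 m/s.
5–6 s: v starts -7 m/s; Δx = -7·1 + ½·-2·1² = -8 m; v ends -9 m/s.
x(6) = 9 + Σ Δx = -0.5 m.

-0.5 m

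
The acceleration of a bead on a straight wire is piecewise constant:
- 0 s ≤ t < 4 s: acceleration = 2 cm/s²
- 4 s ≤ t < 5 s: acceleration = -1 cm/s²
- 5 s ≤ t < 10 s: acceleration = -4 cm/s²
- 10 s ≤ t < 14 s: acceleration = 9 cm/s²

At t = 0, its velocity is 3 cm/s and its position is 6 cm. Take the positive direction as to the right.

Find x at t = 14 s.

76.5 cm

On each constant-a segment, Δv = aΔt and Δx = v₀Δt + ½aΔt²; chain segment to segment.
0–4 s: v starts 3 cm/s; Δx = 3·4 + ½·2·4² = 28 cm; v ends 11 cm/s.
4–5 s: v starts 11 cm/s; Δx = 11·1 + ½·-1·1² = 10.5 cm; v ends 10 cm/s.
5–10 s: v starts 10 cm/s; Δx = 10·5 + ½·-4·5² = 0 cm; v ends -10 cm/s.
10–14 s: v starts -10 cm/s; Δx = -10·4 + ½·9·4² = 32 cm; v ends 26 cm/s.
x(14) = 6 + Σ Δx = 76.5 cm.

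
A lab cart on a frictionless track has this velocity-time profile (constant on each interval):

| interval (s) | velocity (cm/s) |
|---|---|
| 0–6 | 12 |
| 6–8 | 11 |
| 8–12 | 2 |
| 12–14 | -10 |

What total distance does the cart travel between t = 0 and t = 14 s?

122 cm

Distance (not displacement) is the total path length: add the absolute areas under v-t.
0–6 s: |12| × 6 = 72 cm
6–8 s: |11| × 2 = 22 cm
8–12 s: |2| × 4 = 8 cm
12–14 s: |-10| × 2 = 20 cm
Total distance = 122 cm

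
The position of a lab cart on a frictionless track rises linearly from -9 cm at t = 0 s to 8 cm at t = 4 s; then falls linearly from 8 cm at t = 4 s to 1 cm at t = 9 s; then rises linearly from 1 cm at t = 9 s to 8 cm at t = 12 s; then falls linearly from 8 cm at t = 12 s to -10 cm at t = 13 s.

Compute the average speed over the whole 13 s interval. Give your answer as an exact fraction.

49/13 cm/s

Average speed = (total path length)/(elapsed time); on a piecewise-linear x-t graph the path length is Σ|Δx|.
0–4 s: |Δx| = |8 − -9| = 17 cm
4–9 s: |Δx| = |1 − 8| = 7 cm
9–12 s: |Δx| = |8 − 1| = 7 cm
12–13 s: |Δx| = |-10 − 8| = 18 cm
Total path = 49 cm; average speed = 49/13 = 49/13 cm/s.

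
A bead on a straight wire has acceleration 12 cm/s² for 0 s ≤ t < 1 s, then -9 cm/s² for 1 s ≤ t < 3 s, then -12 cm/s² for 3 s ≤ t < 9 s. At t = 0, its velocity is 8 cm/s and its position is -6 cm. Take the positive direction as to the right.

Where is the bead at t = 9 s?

On each constant-a segment, Δv = aΔt and Δx = v₀Δt + ½aΔt²; chain segment to segment.
0–1 s: v starts 8 cm/s; Δx = 8·1 + ½·12·1² = 14 cm; v ends 20 cm/s.
1–3 s: v starts 20 cm/s; Δx = 20·2 + ½·-9·2² = 22 cm; v ends 2 cm/s.
3–9 s: v starts 2 cm/s; Δx = 2·6 + ½·-12·6² = -204 cm; v ends -70 cm/s.
x(9) = -6 + Σ Δx = -174 cm.

-174 cm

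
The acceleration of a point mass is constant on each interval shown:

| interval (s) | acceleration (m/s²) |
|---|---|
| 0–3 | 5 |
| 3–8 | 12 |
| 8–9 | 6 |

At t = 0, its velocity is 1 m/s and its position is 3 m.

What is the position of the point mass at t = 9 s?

On each constant-a segment, Δv = aΔt and Δx = v₀Δt + ½aΔt²; chain segment to segment.
0–3 s: v starts 1 m/s; Δx = 1·3 + ½·5·3² = 25.5 m; v ends 16 m/s.
3–8 s: v starts 16 m/s; Δx = 16·5 + ½·12·5² = 230 m; v ends 76 m/s.
8–9 s: v starts 76 m/s; Δx = 76·1 + ½·6·1² = 79 m; v ends 82 m/s.
x(9) = 3 + Σ Δx = 337.5 m.

337.5 m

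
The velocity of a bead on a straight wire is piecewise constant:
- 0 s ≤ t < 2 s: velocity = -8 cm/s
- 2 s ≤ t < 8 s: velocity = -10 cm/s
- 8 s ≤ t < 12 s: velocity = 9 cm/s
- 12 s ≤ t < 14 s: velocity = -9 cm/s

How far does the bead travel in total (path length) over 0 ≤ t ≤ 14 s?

Total distance travelled is ∫|v| dt — sum the magnitudes of each area piece.
0–2 s: |-8| × 2 = 16 cm
2–8 s: |-10| × 6 = 60 cm
8–12 s: |9| × 4 = 36 cm
12–14 s: |-9| × 2 = 18 cm
Total distance = 130 cm

130 cm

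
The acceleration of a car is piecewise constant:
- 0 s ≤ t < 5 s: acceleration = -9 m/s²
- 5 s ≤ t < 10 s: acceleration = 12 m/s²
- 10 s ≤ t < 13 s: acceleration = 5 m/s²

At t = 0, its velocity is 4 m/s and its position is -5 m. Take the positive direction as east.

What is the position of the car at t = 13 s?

-73 m

On each constant-a segment, Δv = aΔt and Δx = v₀Δt + ½aΔt²; chain segment to segment.
0–5 s: v starts 4 m/s; Δx = 4·5 + ½·-9·5² = -92.5 m; v ends -41 m/s.
5–10 s: v starts -41 m/s; Δx = -41·5 + ½·12·5² = -55 m; v ends 19 m/s.
10–13 s: v starts 19 m/s; Δx = 19·3 + ½·5·3² = 79.5 m; v ends 34 m/s.
x(13) = -5 + Σ Δx = -73 m.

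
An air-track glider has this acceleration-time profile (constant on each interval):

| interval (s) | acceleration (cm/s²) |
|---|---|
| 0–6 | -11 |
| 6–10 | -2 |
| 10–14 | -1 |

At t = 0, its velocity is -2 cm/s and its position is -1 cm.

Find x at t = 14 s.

-811 cm

On each constant-a segment, Δv = aΔt and Δx = v₀Δt + ½aΔt²; chain segment to segment.
0–6 s: v starts -2 cm/s; Δx = -2·6 + ½·-11·6² = -210 cm; v ends -68 cm/s.
6–10 s: v starts -68 cm/s; Δx = -68·4 + ½·-2·4² = -288 cm; v ends -76 cm/s.
10–14 s: v starts -76 cm/s; Δx = -76·4 + ½·-1·4² = -312 cm; v ends -80 cm/s.
x(14) = -1 + Σ Δx = -811 cm.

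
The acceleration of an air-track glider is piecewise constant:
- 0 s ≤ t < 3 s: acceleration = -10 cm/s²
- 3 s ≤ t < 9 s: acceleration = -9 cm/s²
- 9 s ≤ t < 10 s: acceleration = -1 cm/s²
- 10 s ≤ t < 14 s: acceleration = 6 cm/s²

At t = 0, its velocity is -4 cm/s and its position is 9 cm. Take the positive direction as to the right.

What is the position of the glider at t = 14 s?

-810.5 cm

On each constant-a segment, Δv = aΔt and Δx = v₀Δt + ½aΔt²; chain segment to segment.
0–3 s: v starts -4 cm/s; Δx = -4·3 + ½·-10·3² = -57 cm; v ends -34 cm/s.
3–9 s: v starts -34 cm/s; Δx = -34·6 + ½·-9·6² = -366 cm; v ends -88 cm/s.
9–10 s: v starts -88 cm/s; Δx = -88·1 + ½·-1·1² = -88.5 cm; v ends -89 cm/s.
10–14 s: v starts -89 cm/s; Δx = -89·4 + ½·6·4² = -308 cm; v ends -65 cm/s.
x(14) = 9 + Σ Δx = -810.5 cm.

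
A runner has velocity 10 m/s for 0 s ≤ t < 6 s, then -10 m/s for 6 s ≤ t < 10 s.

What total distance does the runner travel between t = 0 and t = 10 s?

100 m

Distance (not displacement) is the total path length: add the absolute areas under v-t.
0–6 s: |10| × 6 = 60 m
6–10 s: |-10| × 4 = 40 m
Total distance = 100 m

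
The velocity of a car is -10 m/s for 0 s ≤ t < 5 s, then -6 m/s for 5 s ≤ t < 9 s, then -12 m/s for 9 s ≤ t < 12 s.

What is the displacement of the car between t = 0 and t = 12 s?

Displacement is the signed area under the v-t curve.
0–5 s: -10 × 5 = -50 m
5–9 s: -6 × 4 = -24 m
9–12 s: -12 × 3 = -36 m
Net displacement = -110 m

-110 m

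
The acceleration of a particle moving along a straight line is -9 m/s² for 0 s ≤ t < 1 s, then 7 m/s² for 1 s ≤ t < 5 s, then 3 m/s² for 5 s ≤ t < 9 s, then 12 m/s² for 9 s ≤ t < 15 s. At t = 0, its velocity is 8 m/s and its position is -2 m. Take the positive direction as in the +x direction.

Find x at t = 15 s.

635.5 m

On each constant-a segment, Δv = aΔt and Δx = v₀Δt + ½aΔt²; chain segment to segment.
0–1 s: v starts 8 m/s; Δx = 8·1 + ½·-9·1² = 3.5 m; v ends -1 m/s.
1–5 s: v starts -1 m/s; Δx = -1·4 + ½·7·4² = 52 m; v ends 27 m/s.
5–9 s: v starts 27 m/s; Δx = 27·4 + ½·3·4² = 132 m; v ends 39 m/s.
9–15 s: v starts 39 m/s; Δx = 39·6 + ½·12·6² = 450 m; v ends 111 m/s.
x(15) = -2 + Σ Δx = 635.5 m.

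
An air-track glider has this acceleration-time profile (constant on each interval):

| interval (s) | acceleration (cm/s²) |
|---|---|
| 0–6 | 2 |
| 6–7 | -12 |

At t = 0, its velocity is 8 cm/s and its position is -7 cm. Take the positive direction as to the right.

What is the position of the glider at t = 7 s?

91 cm

On each constant-a segment, Δv = aΔt and Δx = v₀Δt + ½aΔt²; chain segment to segment.
0–6 s: v starts 8 cm/s; Δx = 8·6 + ½·2·6² = 84 cm; v ends 20 cm/s.
6–7 s: v starts 20 cm/s; Δx = 20·1 + ½·-12·1² = 14 cm; v ends 8 cm/s.
x(7) = -7 + Σ Δx = 91 cm.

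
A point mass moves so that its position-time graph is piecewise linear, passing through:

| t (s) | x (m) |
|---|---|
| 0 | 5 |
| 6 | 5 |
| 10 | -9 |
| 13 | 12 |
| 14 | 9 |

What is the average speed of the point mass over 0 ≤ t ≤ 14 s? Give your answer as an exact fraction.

Average speed = (total path length)/(elapsed time); on a piecewise-linear x-t graph the path length is Σ|Δx|.
0–6 s: |Δx| = |5 − 5| = 0 m
6–10 s: |Δx| = |-9 − 5| = 14 m
10–13 s: |Δx| = |12 − -9| = 21 m
13–14 s: |Δx| = |9 − 12| = 3 m
Total path = 38 m; average speed = 38/14 = 19/7 m/s.

19/7 m/s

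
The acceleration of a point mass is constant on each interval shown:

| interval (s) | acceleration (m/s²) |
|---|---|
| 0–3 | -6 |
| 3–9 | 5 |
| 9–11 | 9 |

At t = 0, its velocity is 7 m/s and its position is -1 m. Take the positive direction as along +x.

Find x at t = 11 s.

73 m

On each constant-a segment, Δv = aΔt and Δx = v₀Δt + ½aΔt²; chain segment to segment.
0–3 s: v starts 7 m/s; Δx = 7·3 + ½·-6·3² = -6 m; v ends -11 m/s.
3–9 s: v starts -11 m/s; Δx = -11·6 + ½·5·6² = 24 m; v ends 19 m/s.
9–11 s: v starts 19 m/s; Δx = 19·2 + ½·9·2² = 56 m; v ends 37 m/s.
x(11) = -1 + Σ Δx = 73 m.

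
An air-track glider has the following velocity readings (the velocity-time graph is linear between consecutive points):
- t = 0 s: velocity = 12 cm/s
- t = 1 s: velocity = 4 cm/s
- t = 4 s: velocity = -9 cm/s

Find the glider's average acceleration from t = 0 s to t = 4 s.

Average acceleration = Δv/Δt = (-9 − 12)/(4 − 0) = -5.25 cm/s².

-5.25 cm/s²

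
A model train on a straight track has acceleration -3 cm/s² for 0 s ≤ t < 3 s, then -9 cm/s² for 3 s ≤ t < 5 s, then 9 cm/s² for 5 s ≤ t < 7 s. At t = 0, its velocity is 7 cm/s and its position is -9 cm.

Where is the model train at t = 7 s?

On each constant-a segment, Δv = aΔt and Δx = v₀Δt + ½aΔt²; chain segment to segment.
0–3 s: v starts 7 cm/s; Δx = 7·3 + ½·-3·3² = 7.5 cm; v ends -2 cm/s.
3–5 s: v starts -2 cm/s; Δx = -2·2 + ½·-9·2² = -22 cm; v ends -20 cm/s.
5–7 s: v starts -20 cm/s; Δx = -20·2 + ½·9·2² = -22 cm; v ends -2 cm/s.
x(7) = -9 + Σ Δx = -45.5 cm.

-45.5 cm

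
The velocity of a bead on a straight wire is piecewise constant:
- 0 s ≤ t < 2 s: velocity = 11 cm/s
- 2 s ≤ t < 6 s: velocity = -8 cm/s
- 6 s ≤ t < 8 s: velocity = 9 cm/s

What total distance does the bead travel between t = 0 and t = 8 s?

72 cm

Total distance travelled is ∫|v| dt — sum the magnitudes of each area piece.
0–2 s: |11| × 2 = 22 cm
2–6 s: |-8| × 4 = 32 cm
6–8 s: |9| × 2 = 18 cm
Total distance = 72 cm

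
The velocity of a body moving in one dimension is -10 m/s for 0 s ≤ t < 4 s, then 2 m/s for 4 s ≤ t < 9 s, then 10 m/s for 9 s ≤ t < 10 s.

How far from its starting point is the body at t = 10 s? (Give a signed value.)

-20 m

Net displacement equals the area under the velocity-time graph (areas below the axis count negative).
0–4 s: -10 × 4 = -40 m
4–9 s: 2 × 5 = 10 m
9–10 s: 10 × 1 = 10 m
Net displacement = -20 m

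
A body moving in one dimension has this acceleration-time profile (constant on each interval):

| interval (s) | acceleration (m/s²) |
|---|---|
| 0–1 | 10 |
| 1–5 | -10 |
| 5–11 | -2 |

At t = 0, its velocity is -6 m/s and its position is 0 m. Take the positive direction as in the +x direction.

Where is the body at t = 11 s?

-317 m

On each constant-a segment, Δv = aΔt and Δx = v₀Δt + ½aΔt²; chain segment to segment.
0–1 s: v starts -6 m/s; Δx = -6·1 + ½·10·1² = -1 m; v ends 4 m/s.
1–5 s: v starts 4 m/s; Δx = 4·4 + ½·-10·4² = -64 m; v ends -36 m/s.
5–11 s: v starts -36 m/s; Δx = -36·6 + ½·-2·6² = -252 m; v ends -48 m/s.
x(11) = 0 + Σ Δx = -317 m.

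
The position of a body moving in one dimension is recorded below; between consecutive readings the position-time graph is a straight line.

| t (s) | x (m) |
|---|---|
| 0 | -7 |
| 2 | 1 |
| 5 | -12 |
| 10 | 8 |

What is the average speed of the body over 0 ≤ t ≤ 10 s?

Average speed = (total path length)/(elapsed time); on a piecewise-linear x-t graph the path length is Σ|Δx|.
0–2 s: |Δx| = |1 − -7| = 8 m
2–5 s: |Δx| = |-12 − 1| = 13 m
5–10 s: |Δx| = |8 − -12| = 20 m
Total path = 41 m; average speed = 41/10 = 4.1 m/s.

4.1 m/s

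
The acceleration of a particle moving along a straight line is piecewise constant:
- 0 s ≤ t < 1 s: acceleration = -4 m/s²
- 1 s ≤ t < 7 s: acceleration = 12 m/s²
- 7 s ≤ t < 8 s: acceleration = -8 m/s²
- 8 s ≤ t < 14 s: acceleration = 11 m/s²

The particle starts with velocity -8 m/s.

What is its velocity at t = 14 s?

Δv equals the area under the a-t graph; then v = v₀ + Δv.
0–1 s: -4 × 1 = -4 m/s
1–7 s: 12 × 6 = 72 m/s
7–8 s: -8 × 1 = -8 m/s
8–14 s: 11 × 6 = 66 m/s
Δv = 126 m/s, so v(14) = -8 + (126) = 118 m/s.

118 m/s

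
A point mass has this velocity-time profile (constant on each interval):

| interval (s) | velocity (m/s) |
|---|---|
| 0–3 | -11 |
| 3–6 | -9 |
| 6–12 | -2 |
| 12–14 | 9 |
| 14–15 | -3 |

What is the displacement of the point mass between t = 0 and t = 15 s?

Net displacement equals the area under the velocity-time graph (areas below the axis count negative).
0–3 s: -11 × 3 = -33 m
3–6 s: -9 × 3 = -27 m
6–12 s: -2 × 6 = -12 m
12–14 s: 9 × 2 = 18 m
14–15 s: -3 × 1 = -3 m
Net displacement = -57 m

-57 m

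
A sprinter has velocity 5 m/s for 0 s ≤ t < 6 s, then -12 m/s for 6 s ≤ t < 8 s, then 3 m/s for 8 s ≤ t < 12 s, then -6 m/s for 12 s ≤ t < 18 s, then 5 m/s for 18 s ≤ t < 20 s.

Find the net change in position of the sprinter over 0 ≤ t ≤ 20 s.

-8 m

Net displacement equals the area under the velocity-time graph (areas below the axis count negative).
0–6 s: 5 × 6 = 30 m
6–8 s: -12 × 2 = -24 m
8–12 s: 3 × 4 = 12 m
12–18 s: -6 × 6 = -36 m
18–20 s: 5 × 2 = 10 m
Net displacement = -8 m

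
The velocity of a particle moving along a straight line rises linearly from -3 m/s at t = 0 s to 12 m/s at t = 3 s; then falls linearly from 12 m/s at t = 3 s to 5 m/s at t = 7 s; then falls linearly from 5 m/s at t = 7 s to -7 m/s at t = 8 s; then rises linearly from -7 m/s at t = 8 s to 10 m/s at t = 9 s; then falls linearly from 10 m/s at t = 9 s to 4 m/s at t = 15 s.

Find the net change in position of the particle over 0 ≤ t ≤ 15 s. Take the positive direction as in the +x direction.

90 m

Net displacement equals the area under the velocity-time graph (areas below the axis count negative).
0–3 s: ½(-3 + 12)(3) = 13.5 m
3–7 s: ½(12 + 5)(4) = 34 m
7–8 s: ½(5 + -7)(1) = -1 m
8–9 s: ½(-7 + 10)(1) = 1.5 m
9–15 s: ½(10 + 4)(6) = 42 m
Net displacement = 90 m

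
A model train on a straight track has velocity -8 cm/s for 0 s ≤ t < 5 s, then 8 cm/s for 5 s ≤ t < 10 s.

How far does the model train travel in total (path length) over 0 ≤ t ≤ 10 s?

80 cm

Distance (not displacement) is the total path length: add the absolute areas under v-t.
0–5 s: |-8| × 5 = 40 cm
5–10 s: |8| × 5 = 40 cm
Total distance = 80 cm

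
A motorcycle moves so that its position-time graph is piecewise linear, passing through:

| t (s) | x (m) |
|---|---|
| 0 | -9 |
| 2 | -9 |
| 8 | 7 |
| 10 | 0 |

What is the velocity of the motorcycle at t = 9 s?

Velocity is the slope of the x-t graph on 8–10 s: (0 − 7)/(10 − 8) = -3.5 m/s.

-3.5 m/s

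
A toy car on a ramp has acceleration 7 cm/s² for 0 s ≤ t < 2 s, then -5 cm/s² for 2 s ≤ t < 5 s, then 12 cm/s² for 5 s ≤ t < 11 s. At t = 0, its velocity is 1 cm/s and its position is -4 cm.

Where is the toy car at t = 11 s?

On each constant-a segment, Δv = aΔt and Δx = v₀Δt + ½aΔt²; chain segment to segment.
0–2 s: v starts 1 cm/s; Δx = 1·2 + ½·7·2² = 16 cm; v ends 15 cm/s.
2–5 s: v starts 15 cm/s; Δx = 15·3 + ½·-5·3² = 22.5 cm; v ends 0 cm/s.
5–11 s: v starts 0 cm/s; Δx = 0·6 + ½·12·6² = 216 cm; v ends 72 cm/s.
x(11) = -4 + Σ Δx = 250.5 cm.

250.5 cm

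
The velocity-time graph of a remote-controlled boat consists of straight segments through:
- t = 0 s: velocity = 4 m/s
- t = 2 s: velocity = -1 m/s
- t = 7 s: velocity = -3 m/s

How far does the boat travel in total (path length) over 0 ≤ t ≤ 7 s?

Total distance travelled is ∫|v| dt — sum the magnitudes of each area piece.
0–2 s: v = 0 at t = 1.6 s; triangle areas 3.2 + 0.2 = 3.4 m
2–7 s: |½(-1 + -3)(5)| = 10 m
Total distance = 13.4 m

13.4 m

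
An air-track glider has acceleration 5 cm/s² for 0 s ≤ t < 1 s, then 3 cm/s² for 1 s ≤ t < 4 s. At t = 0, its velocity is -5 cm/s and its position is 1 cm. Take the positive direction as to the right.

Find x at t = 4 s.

12 cm

On each constant-a segment, Δv = aΔt and Δx = v₀Δt + ½aΔt²; chain segment to segment.
0–1 s: v starts -5 cm/s; Δx = -5·1 + ½·5·1² = -2.5 cm; v ends 0 cm/s.
1–4 s: v starts 0 cm/s; Δx = 0·3 + ½·3·3² = 13.5 cm; v ends 9 cm/s.
x(4) = 1 + Σ Δx = 12 cm.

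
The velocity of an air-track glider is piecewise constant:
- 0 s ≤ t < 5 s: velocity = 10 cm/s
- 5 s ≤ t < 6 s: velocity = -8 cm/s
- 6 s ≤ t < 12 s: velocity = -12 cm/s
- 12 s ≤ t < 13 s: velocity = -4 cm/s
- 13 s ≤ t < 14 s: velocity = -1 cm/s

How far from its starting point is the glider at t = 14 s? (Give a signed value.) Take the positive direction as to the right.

Displacement is the signed area under the v-t curve.
0–5 s: 10 × 5 = 50 cm
5–6 s: -8 × 1 = -8 cm
6–12 s: -12 × 6 = -72 cm
12–13 s: -4 × 1 = -4 cm
13–14 s: -1 × 1 = -1 cm
Net displacement = -35 cm

-35 cm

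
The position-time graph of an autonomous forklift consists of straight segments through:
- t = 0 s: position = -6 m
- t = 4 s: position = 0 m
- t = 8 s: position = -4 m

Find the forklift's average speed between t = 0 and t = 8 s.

Average speed = (total path length)/(elapsed time); on a piecewise-linear x-t graph the path length is Σ|Δx|.
0–4 s: |Δx| = |0 − -6| = 6 m
4–8 s: |Δx| = |-4 − 0| = 4 m
Total path = 10 m; average speed = 10/8 = 1.25 m/s.

1.25 m/s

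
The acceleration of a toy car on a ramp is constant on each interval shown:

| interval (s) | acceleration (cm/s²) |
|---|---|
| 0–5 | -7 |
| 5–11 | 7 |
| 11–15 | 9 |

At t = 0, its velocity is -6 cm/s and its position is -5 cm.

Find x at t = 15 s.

On each constant-a segment, Δv = aΔt and Δx = v₀Δt + ½aΔt²; chain segment to segment.
0–5 s: v starts -6 cm/s; Δx = -6·5 + ½·-7·5² = -117.5 cm; v ends -41 cm/s.
5–11 s: v starts -41 cm/s; Δx = -41·6 + ½·7·6² = -120 cm; v ends 1 cm/s.
11–15 s: v starts 1 cm/s; Δx = 1·4 + ½·9·4² = 76 cm; v ends 37 cm/s.
x(15) = -5 + Σ Δx = -166.5 cm.

-166.5 cm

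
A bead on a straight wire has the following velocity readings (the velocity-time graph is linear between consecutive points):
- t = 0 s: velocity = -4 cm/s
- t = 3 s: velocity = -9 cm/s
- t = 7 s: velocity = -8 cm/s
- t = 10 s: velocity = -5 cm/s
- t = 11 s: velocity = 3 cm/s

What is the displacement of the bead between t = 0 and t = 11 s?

-74 cm

Displacement is the signed area under the v-t curve.
0–3 s: ½(-4 + -9)(3) = -19.5 cm
3–7 s: ½(-9 + -8)(4) = -34 cm
7–10 s: ½(-8 + -5)(3) = -19.5 cm
10–11 s: ½(-5 + 3)(1) = -1 cm
Net displacement = -74 cm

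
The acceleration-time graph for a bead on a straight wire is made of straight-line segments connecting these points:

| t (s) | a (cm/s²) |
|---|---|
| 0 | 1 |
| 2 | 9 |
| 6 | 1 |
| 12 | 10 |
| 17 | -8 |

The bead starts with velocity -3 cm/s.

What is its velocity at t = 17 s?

Δv equals the area under the a-t graph; then v = v₀ + Δv.
0–2 s: ½(1 + 9)(2) = 10 cm/s
2–6 s: ½(9 + 1)(4) = 20 cm/s
6–12 s: ½(1 + 10)(6) = 33 cm/s
12–17 s: ½(10 + -8)(5) = 5 cm/s
Δv = 68 cm/s, so v(17) = -3 + (68) = 65 cm/s.

65 cm/s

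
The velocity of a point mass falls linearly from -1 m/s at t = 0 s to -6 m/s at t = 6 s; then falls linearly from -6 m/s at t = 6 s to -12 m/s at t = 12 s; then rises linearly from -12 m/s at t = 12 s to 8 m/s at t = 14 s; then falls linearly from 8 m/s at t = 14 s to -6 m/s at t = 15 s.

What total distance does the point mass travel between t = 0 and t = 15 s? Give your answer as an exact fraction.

3114/35 m

Total distance travelled is ∫|v| dt — sum the magnitudes of each area piece.
0–6 s: |½(-1 + -6)(6)| = 21 m
6–12 s: |½(-6 + -12)(6)| = 54 m
12–14 s: v = 0 at t = 13.2 s; triangle areas 7.2 + 3.2 = 10.4 m
14–15 s: v = 0 at t = 102/7 s; triangle areas 16/7 + 9/7 = 25/7 m
Total distance = 3114/35 m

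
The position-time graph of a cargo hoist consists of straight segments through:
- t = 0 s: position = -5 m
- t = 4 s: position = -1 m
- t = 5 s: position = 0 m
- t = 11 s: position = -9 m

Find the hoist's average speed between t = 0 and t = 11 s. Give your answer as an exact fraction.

14/11 m/s

Average speed = (total path length)/(elapsed time); on a piecewise-linear x-t graph the path length is Σ|Δx|.
0–4 s: |Δx| = |-1 − -5| = 4 m
4–5 s: |Δx| = |0 − -1| = 1 m
5–11 s: |Δx| = |-9 − 0| = 9 m
Total path = 14 m; average speed = 14/11 = 14/11 m/s.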